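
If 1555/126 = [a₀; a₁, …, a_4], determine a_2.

1555 ÷ 126 → quotient 12, remainder 43
126 ÷ 43 → quotient 2, remainder 40
43 ÷ 40 → quotient 1, remainder 3

1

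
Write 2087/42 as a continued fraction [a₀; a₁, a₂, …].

[49; 1, 2, 4, 3]

Apply division with remainder until the remainder is 0:
2087 = 49·42 + 29, so a_0 = 49
42 = 1·29 + 13, so a_1 = 1
29 = 2·13 + 3, so a_2 = 2
13 = 4·3 + 1, so a_3 = 4
3 = 3·1 + 0, so a_4 = 3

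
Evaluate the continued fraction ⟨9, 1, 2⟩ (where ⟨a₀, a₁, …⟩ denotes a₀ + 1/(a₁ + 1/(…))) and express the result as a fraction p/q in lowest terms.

29/3

Starting at the tail and folding back:
Start with 2.
1 + 1/(2/1) = 1 + 1/2 = 3/2
9 + 1/(3/2) = 9 + 2/3 = 29/3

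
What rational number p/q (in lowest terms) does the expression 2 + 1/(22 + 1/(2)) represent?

92/45

Starting at the tail and folding back:
Start with 2.
22 + 1/(2/1) = 22 + 1/2 = 45/2
2 + 1/(45/2) = 2 + 2/45 = 92/45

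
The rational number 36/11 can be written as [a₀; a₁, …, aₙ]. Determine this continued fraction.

⌊36/11⌋ = 3, remainder 3
⌊11/3⌋ = 3, remainder 2
⌊3/2⌋ = 1, remainder 1
⌊2/1⌋ = 2, remainder 0

[3; 3, 1, 2]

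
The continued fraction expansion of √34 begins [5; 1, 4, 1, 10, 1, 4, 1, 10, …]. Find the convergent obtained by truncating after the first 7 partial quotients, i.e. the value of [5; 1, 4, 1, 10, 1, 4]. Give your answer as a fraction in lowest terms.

2035/349

Start with 4.
1 + 1/(4/1) = 1 + 1/4 = 5/4
10 + 1/(5/4) = 10 + 4/5 = 54/5
1 + 1/(54/5) = 1 + 5/54 = 59/54
4 + 1/(59/54) = 4 + 54/59 = 290/59
1 + 1/(290/59) = 1 + 59/290 = 349/290
5 + 1/(349/290) = 5 + 290/349 = 2035/349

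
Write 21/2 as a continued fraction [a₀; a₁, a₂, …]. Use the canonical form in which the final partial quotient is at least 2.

Repeatedly divide and take the remainder:
21 = 10·2 + 1, so a_0 = 10
2 = 2·1 + 0, so a_1 = 2

[10; 2]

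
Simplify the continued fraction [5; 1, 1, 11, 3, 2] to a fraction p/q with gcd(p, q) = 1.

911/165

Start with 2.
3 + 1/(2/1) = 3 + 1/2 = 7/2
11 + 1/(7/2) = 11 + 2/7 = 79/7
1 + 1/(79/7) = 1 + 7/79 = 86/79
1 + 1/(86/79) = 1 + 79/86 = 165/86
5 + 1/(165/86) = 5 + 86/165 = 911/165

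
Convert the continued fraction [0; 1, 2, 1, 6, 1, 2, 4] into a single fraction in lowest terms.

Start with 4.
2 + 1/(4/1) = 2 + 1/4 = 9/4
1 + 1/(9/4) = 1 + 4/9 = 13/9
6 + 1/(13/9) = 6 + 9/13 = 87/13
1 + 1/(87/13) = 1 + 13/87 = 100/87
2 + 1/(100/87) = 2 + 87/100 = 287/100
1 + 1/(287/100) = 1 + 100/287 = 387/287
0 + 1/(387/287) = 0 + 287/387 = 287/387

287/387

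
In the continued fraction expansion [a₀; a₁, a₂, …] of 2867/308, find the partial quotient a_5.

2

Repeatedly divide and take the remainder:
⌊2867/308⌋ = 9, remainder 95
⌊308/95⌋ = 3, remainder 23
⌊95/23⌋ = 4, remainder 3
⌊23/3⌋ = 7, remainder 2
⌊3/2⌋ = 1, remainder 1
⌊2/1⌋ = 2, remainder 0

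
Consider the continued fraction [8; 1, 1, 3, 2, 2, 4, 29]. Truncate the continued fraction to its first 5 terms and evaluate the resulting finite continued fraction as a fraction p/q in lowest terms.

137/16

Start with 2.
3 + 1/(2/1) = 3 + 1/2 = 7/2
1 + 1/(7/2) = 1 + 2/7 = 9/7
1 + 1/(9/7) = 1 + 7/9 = 16/9
8 + 1/(16/9) = 8 + 9/16 = 137/16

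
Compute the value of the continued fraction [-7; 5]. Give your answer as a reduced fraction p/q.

a_0 = -7: -7/1
a_1 = 5: -34/5

-34/5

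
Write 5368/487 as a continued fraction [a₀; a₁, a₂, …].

Run the Euclidean algorithm, recording each quotient:
5368 = 11·487 + 11, so a_0 = 11
487 = 44·11 + 3, so a_1 = 44
11 = 3·3 + 2, so a_2 = 3
3 = 1·2 + 1, so a_3 = 1
2 = 2·1 + 0, so a_4 = 2

[11; 44, 3, 1, 2]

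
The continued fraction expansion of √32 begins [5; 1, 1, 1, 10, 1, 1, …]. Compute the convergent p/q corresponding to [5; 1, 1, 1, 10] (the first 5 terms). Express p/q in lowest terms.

181/32

Start with 10.
1 + 1/(10/1) = 1 + 1/10 = 11/10
1 + 1/(11/10) = 1 + 10/11 = 21/11
1 + 1/(21/11) = 1 + 11/21 = 32/21
5 + 1/(32/21) = 5 + 21/32 = 181/32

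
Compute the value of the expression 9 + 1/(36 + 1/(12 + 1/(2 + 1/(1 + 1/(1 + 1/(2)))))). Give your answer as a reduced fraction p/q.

52442/5809

Start with 2.
1 + 1/(2/1) = 1 + 1/2 = 3/2
1 + 1/(3/2) = 1 + 2/3 = 5/3
2 + 1/(5/3) = 2 + 3/5 = 13/5
12 + 1/(13/5) = 12 + 5/13 = 161/13
36 + 1/(161/13) = 36 + 13/161 = 5809/161
9 + 1/(5809/161) = 9 + 161/5809 = 52442/5809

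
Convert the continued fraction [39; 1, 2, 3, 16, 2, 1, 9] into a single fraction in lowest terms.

Use the convergent recurrence hₖ = aₖ·hₖ₋₁ + hₖ₋₂ (and likewise for the denominators kₖ):
a_0 = 39: 39/1
a_1 = 1: 40/1
a_2 = 2: 119/3
a_3 = 3: 397/10
a_4 = 16: 6471/163
a_5 = 2: 13339/336
a_6 = 1: 19810/499
a_7 = 9: 191629/4827

191629/4827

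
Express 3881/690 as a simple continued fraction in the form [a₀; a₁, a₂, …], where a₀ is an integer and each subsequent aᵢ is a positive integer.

[5; 1, 1, 1, 1, 1, 42, 2]

⌊3881/690⌋ = 5, remainder 431
⌊690/431⌋ = 1, remainder 259
⌊431/259⌋ = 1, remainder 172
⌊259/172⌋ = 1, remainder 87
⌊172/87⌋ = 1, remainder 85
⌊87/85⌋ = 1, remainder 2
⌊85/2⌋ = 42, remainder 1
⌊2/1⌋ = 2, remainder 0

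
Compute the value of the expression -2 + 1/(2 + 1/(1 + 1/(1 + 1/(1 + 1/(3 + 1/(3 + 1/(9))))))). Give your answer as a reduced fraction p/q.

-1433/884

a_0 = -2: -2/1
a_1 = 2: -3/2
a_2 = 1: -5/3
a_3 = 1: -8/5
a_4 = 1: -13/8
a_5 = 3: -47/29
a_6 = 3: -154/95
a_7 = 9: -1433/884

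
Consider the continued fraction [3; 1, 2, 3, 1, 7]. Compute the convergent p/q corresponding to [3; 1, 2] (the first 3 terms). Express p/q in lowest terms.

11/3

Start with 2.
1 + 1/(2/1) = 1 + 1/2 = 3/2
3 + 1/(3/2) = 3 + 2/3 = 11/3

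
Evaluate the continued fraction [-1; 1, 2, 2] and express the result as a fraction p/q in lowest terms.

Start with 2.
2 + 1/(2/1) = 2 + 1/2 = 5/2
1 + 1/(5/2) = 1 + 2/5 = 7/5
-1 + 1/(7/5) = -1 + 5/7 = -2/7

-2/7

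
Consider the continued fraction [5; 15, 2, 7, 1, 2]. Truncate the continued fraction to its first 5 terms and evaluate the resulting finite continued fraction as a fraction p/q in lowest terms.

Work from the innermost term outward:
Start with 1.
7 + 1/(1/1) = 7 + 1/1 = 8/1
2 + 1/(8/1) = 2 + 1/8 = 17/8
15 + 1/(17/8) = 15 + 8/17 = 263/17
5 + 1/(263/17) = 5 + 17/263 = 1332/263

1332/263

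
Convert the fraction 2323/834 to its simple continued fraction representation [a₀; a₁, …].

Repeatedly divide and take the remainder:
2323 ÷ 834 → quotient 2, remainder 655
834 ÷ 655 → quotient 1, remainder 179
655 ÷ 179 → quotient 3, remainder 118
179 ÷ 118 → quotient 1, remainder 61
118 ÷ 61 → quotient 1, remainder 57
61 ÷ 57 → quotient 1, remainder 4
57 ÷ 4 → quotient 14, remainder 1
4 ÷ 1 → quotient 4, remainder 0

[2; 1, 3, 1, 1, 1, 14, 4]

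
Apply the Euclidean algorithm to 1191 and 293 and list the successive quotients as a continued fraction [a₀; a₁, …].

1191 = 4·293 + 19, so a_0 = 4
293 = 15·19 + 8, so a_1 = 15
19 = 2·8 + 3, so a_2 = 2
8 = 2·3 + 2, so a_3 = 2
3 = 1·2 + 1, so a_4 = 1
2 = 2·1 + 0, so a_5 = 2

[4; 15, 2, 2, 1, 2]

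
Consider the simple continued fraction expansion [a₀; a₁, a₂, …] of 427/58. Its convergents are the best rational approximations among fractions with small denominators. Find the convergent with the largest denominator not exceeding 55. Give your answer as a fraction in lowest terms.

a_0 = 7: 7/1  (≤ bound)
a_1 = 2: 15/2  (≤ bound)
a_2 = 1: 22/3  (≤ bound)
a_3 = 3: 81/11  (≤ bound)
a_4 = 5: 427/58  (> 55, stop)

81/11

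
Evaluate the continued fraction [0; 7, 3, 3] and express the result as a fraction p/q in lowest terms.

Start with 3.
3 + 1/(3/1) = 3 + 1/3 = 10/3
7 + 1/(10/3) = 7 + 3/10 = 73/10
0 + 1/(73/10) = 0 + 10/73 = 10/73

10/73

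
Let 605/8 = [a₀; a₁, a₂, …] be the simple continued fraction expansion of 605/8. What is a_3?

Apply division with remainder until the remainder is 0:
605 = 75·8 + 5, so a_0 = 75
8 = 1·5 + 3, so a_1 = 1
5 = 1·3 + 2, so a_2 = 1
3 = 1·2 + 1, so a_3 = 1

1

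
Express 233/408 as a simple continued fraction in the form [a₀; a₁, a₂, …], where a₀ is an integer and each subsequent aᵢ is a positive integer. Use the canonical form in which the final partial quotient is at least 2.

⌊233/408⌋ = 0, remainder 233
⌊408/233⌋ = 1, remainder 175
⌊233/175⌋ = 1, remainder 58
⌊175/58⌋ = 3, remainder 1
⌊58/1⌋ = 58, remainder 0

[0; 1, 1, 3, 58]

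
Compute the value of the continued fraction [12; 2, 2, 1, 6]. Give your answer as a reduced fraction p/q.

584/47

Use the convergent recurrence hₖ = aₖ·hₖ₋₁ + hₖ₋₂ (and likewise for the denominators kₖ):
a_0 = 12: 12/1
a_1 = 2: 25/2
a_2 = 2: 62/5
a_3 = 1: 87/7
a_4 = 6: 584/47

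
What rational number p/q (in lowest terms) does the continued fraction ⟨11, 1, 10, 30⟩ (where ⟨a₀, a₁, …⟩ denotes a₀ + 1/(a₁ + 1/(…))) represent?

a_0 = 11: 11/1
a_1 = 1: 12/1
a_2 = 10: 131/11
a_3 = 30: 3942/331

3942/331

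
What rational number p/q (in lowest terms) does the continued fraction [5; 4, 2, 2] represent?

Collapse the nested fraction from the inside out:
Start with 2.
2 + 1/(2/1) = 2 + 1/2 = 5/2
4 + 1/(5/2) = 4 + 2/5 = 22/5
5 + 1/(22/5) = 5 + 5/22 = 115/22

115/22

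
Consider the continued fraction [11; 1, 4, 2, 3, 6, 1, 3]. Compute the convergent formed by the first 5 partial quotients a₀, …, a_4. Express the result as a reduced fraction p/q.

449/38

Use the convergent recurrence hₖ = aₖ·hₖ₋₁ + hₖ₋₂ (and likewise for the denominators kₖ):
a_0 = 11: 11/1
a_1 = 1: 12/1
a_2 = 4: 59/5
a_3 = 2: 130/11
a_4 = 3: 449/38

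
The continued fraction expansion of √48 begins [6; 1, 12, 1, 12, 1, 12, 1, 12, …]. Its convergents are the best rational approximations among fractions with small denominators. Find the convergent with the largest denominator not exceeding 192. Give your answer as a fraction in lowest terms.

List convergents until the denominator exceeds the bound:
a_0 = 6: 6/1  (≤ bound)
a_1 = 1: 7/1  (≤ bound)
a_2 = 12: 90/13  (≤ bound)
a_3 = 1: 97/14  (≤ bound)
a_4 = 12: 1254/181  (≤ bound)
a_5 = 1: 1351/195  (> 192, stop)

1254/181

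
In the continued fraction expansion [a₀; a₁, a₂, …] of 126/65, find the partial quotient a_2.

126 = 1·65 + 61, so a_0 = 1
65 = 1·61 + 4, so a_1 = 1
61 = 15·4 + 1, so a_2 = 15

15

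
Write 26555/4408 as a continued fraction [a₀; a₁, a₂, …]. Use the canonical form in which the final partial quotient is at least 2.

26555 ÷ 4408 → quotient 6, remainder 107
4408 ÷ 107 → quotient 41, remainder 21
107 ÷ 21 → quotient 5, remainder 2
21 ÷ 2 → quotient 10, remainder 1
2 ÷ 1 → quotient 2, remainder 0

[6; 41, 5, 10, 2]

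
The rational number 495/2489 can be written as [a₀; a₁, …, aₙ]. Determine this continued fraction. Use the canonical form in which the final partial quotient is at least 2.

[0; 5, 35, 2, 1, 4]

Apply division with remainder until the remainder is 0:
⌊495/2489⌋ = 0, remainder 495
⌊2489/495⌋ = 5, remainder 14
⌊495/14⌋ = 35, remainder 5
⌊14/5⌋ = 2, remainder 4
⌊5/4⌋ = 1, remainder 1
⌊4/1⌋ = 4, remainder 0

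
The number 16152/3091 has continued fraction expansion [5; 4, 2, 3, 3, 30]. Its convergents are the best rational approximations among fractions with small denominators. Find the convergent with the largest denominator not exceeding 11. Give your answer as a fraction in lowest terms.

List convergents until the denominator exceeds the bound:
a_0 = 5: 5/1  (≤ bound)
a_1 = 4: 21/4  (≤ bound)
a_2 = 2: 47/9  (≤ bound)
a_3 = 3: 162/31  (> 11, stop)

47/9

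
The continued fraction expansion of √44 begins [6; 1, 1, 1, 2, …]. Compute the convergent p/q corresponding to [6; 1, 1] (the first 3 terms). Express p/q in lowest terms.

13/2

Start with 1.
1 + 1/(1/1) = 1 + 1/1 = 2/1
6 + 1/(2/1) = 6 + 1/2 = 13/2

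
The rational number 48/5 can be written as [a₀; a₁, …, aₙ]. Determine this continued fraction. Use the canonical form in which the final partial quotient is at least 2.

48 ÷ 5 → quotient 9, remainder 3
5 ÷ 3 → quotient 1, remainder 2
3 ÷ 2 → quotient 1, remainder 1
2 ÷ 1 → quotient 2, remainder 0

[9; 1, 1, 2]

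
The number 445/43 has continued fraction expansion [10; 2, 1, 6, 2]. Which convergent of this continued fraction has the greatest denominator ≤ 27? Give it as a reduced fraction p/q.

a_0 = 10: 10/1  (≤ bound)
a_1 = 2: 21/2  (≤ bound)
a_2 = 1: 31/3  (≤ bound)
a_3 = 6: 207/20  (≤ bound)
a_4 = 2: 445/43  (> 27, stop)

207/20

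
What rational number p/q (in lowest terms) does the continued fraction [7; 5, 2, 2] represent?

194/27

a_0 = 7: 7/1
a_1 = 5: 36/5
a_2 = 2: 79/11
a_3 = 2: 194/27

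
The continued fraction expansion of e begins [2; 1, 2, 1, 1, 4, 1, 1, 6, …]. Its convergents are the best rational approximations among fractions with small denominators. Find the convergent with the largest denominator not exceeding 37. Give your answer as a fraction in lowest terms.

87/32

a_0 = 2: 2/1  (≤ bound)
a_1 = 1: 3/1  (≤ bound)
a_2 = 2: 8/3  (≤ bound)
a_3 = 1: 11/4  (≤ bound)
a_4 = 1: 19/7  (≤ bound)
a_5 = 4: 87/32  (≤ bound)
a_6 = 1: 106/39  (> 37, stop)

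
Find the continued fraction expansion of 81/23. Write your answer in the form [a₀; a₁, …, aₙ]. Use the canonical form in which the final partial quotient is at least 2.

Repeatedly divide and take the remainder:
81 = 3·23 + 12, so a_0 = 3
23 = 1·12 + 11, so a_1 = 1
12 = 1·11 + 1, so a_2 = 1
11 = 11·1 + 0, so a_3 = 11

[3; 1, 1, 11]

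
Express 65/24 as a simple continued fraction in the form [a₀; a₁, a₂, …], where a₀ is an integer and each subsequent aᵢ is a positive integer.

[2; 1, 2, 2, 3]

65 = 2·24 + 17, so a_0 = 2
24 = 1·17 + 7, so a_1 = 1
17 = 2·7 + 3, so a_2 = 2
7 = 2·3 + 1, so a_3 = 2
3 = 3·1 + 0, so a_4 = 3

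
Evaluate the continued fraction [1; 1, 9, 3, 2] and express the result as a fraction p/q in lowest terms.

137/72

Use the convergent recurrence hₖ = aₖ·hₖ₋₁ + hₖ₋₂ (and likewise for the denominators kₖ):
a_0 = 1: 1/1
a_1 = 1: 2/1
a_2 = 9: 19/10
a_3 = 3: 59/31
a_4 = 2: 137/72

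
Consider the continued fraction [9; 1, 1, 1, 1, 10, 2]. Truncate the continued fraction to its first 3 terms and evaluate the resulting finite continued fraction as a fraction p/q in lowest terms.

Start with 1.
1 + 1/(1/1) = 1 + 1/1 = 2/1
9 + 1/(2/1) = 9 + 1/2 = 19/2

19/2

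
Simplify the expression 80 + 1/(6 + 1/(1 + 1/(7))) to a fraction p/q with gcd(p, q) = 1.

4408/55

Collapse the nested fraction from the inside out:
Start with 7.
1 + 1/(7/1) = 1 + 1/7 = 8/7
6 + 1/(8/7) = 6 + 7/8 = 55/8
80 + 1/(55/8) = 80 + 8/55 = 4408/55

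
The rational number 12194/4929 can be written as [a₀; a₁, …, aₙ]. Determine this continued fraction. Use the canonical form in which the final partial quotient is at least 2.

[2; 2, 9, 11, 5, 1, 3]

12194 ÷ 4929 → quotient 2, remainder 2336
4929 ÷ 2336 → quotient 2, remainder 257
2336 ÷ 257 → quotient 9, remainder 23
257 ÷ 23 → quotient 11, remainder 4
23 ÷ 4 → quotient 5, remainder 3
4 ÷ 3 → quotient 1, remainder 1
3 ÷ 1 → quotient 3, remainder 0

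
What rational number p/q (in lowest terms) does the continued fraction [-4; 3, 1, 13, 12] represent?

-2487/664

a_0 = -4: -4/1
a_1 = 3: -11/3
a_2 = 1: -15/4
a_3 = 13: -206/55
a_4 = 12: -2487/664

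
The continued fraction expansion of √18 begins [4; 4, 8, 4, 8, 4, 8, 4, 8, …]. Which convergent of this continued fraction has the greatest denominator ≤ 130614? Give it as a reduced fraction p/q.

161564/38081

a_0 = 4: 4/1  (≤ bound)
a_1 = 4: 17/4  (≤ bound)
a_2 = 8: 140/33  (≤ bound)
a_3 = 4: 577/136  (≤ bound)
a_4 = 8: 4756/1121  (≤ bound)
a_5 = 4: 19601/4620  (≤ bound)
a_6 = 8: 161564/38081  (≤ bound)
a_7 = 4: 665857/156944  (> 130614, stop)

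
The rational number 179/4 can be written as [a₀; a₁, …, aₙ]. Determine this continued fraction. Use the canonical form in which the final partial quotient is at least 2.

Apply division with remainder until the remainder is 0:
179 ÷ 4 → quotient 44, remainder 3
4 ÷ 3 → quotient 1, remainder 1
3 ÷ 1 → quotient 3, remainder 0

[44; 1, 3]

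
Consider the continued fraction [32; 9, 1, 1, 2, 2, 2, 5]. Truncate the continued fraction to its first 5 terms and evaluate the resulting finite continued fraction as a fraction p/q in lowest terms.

a_0 = 32: 32/1
a_1 = 9: 289/9
a_2 = 1: 321/10
a_3 = 1: 610/19
a_4 = 2: 1541/48

1541/48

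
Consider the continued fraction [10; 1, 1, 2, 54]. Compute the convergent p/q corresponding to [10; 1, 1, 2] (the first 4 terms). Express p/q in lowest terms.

53/5

Work from the innermost term outward:
Start with 2.
1 + 1/(2/1) = 1 + 1/2 = 3/2
1 + 1/(3/2) = 1 + 2/3 = 5/3
10 + 1/(5/3) = 10 + 3/5 = 53/5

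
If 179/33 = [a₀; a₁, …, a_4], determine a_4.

⌊179/33⌋ = 5, remainder 14
⌊33/14⌋ = 2, remainder 5
⌊14/5⌋ = 2, remainder 4
⌊5/4⌋ = 1, remainder 1
⌊4/1⌋ = 4, remainder 0

4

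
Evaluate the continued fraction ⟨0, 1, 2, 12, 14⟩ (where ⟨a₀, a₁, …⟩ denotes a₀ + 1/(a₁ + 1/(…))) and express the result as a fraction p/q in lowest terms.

352/521

Compute successive convergents:
a_0 = 0: 0/1
a_1 = 1: 1/1
a_2 = 2: 2/3
a_3 = 12: 25/37
a_4 = 14: 352/521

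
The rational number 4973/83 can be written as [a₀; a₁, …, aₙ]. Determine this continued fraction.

4973 ÷ 83 → quotient 59, remainder 76
83 ÷ 76 → quotient 1, remainder 7
76 ÷ 7 → quotient 10, remainder 6
7 ÷ 6 → quotient 1, remainder 1
6 ÷ 1 → quotient 6, remainder 0

[59; 1, 10, 1, 6]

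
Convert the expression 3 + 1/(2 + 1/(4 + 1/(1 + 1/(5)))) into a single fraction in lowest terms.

221/64

Build up convergents one term at a time:
a_0 = 3: 3/1
a_1 = 2: 7/2
a_2 = 4: 31/9
a_3 = 1: 38/11
a_4 = 5: 221/64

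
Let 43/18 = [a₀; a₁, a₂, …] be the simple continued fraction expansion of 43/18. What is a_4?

3

Run the Euclidean algorithm, recording each quotient:
43 = 2·18 + 7, so a_0 = 2
18 = 2·7 + 4, so a_1 = 2
7 = 1·4 + 3, so a_2 = 1
4 = 1·3 + 1, so a_3 = 1
3 = 3·1 + 0, so a_4 = 3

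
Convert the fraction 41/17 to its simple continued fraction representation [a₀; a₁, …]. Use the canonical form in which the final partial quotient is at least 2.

Repeatedly divide and take the remainder:
⌊41/17⌋ = 2, remainder 7
⌊17/7⌋ = 2, remainder 3
⌊7/3⌋ = 2, remainder 1
⌊3/1⌋ = 3, remainder 0

[2; 2, 2, 3]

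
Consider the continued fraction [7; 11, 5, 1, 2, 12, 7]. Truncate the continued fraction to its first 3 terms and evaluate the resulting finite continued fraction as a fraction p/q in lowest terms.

397/56

Start with 5.
11 + 1/(5/1) = 11 + 1/5 = 56/5
7 + 1/(56/5) = 7 + 5/56 = 397/56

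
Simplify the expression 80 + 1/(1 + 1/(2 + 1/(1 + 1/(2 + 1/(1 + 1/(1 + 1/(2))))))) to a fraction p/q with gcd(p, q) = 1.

Starting at the tail and folding back:
Start with 2.
1 + 1/(2/1) = 1 + 1/2 = 3/2
1 + 1/(3/2) = 1 + 2/3 = 5/3
2 + 1/(5/3) = 2 + 3/5 = 13/5
1 + 1/(13/5) = 1 + 5/13 = 18/13
2 + 1/(18/13) = 2 + 13/18 = 49/18
1 + 1/(49/18) = 1 + 18/49 = 67/49
80 + 1/(67/49) = 80 + 49/67 = 5409/67

5409/67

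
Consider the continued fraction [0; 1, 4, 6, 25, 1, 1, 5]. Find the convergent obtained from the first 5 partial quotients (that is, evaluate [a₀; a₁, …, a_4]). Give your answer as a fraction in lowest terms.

Build up convergents one term at a time:
a_0 = 0: 0/1
a_1 = 1: 1/1
a_2 = 4: 4/5
a_3 = 6: 25/31
a_4 = 25: 629/780

629/780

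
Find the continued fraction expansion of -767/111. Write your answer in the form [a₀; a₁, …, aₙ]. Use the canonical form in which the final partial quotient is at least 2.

[-7; 11, 10]

Apply division with remainder until the remainder is 0:
-767 = -7·111 + 10, so a_0 = -7
111 = 11·10 + 1, so a_1 = 11
10 = 10·1 + 0, so a_2 = 10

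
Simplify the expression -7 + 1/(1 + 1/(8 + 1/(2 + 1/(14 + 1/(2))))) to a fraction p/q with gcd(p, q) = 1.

-3474/569

Use the convergent recurrence hₖ = aₖ·hₖ₋₁ + hₖ₋₂ (and likewise for the denominators kₖ):
a_0 = -7: -7/1
a_1 = 1: -6/1
a_2 = 8: -55/9
a_3 = 2: -116/19
a_4 = 14: -1679/275
a_5 = 2: -3474/569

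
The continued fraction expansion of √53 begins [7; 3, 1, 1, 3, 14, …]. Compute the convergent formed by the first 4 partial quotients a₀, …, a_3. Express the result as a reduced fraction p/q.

Build up convergents one term at a time:
a_0 = 7: 7/1
a_1 = 3: 22/3
a_2 = 1: 29/4
a_3 = 1: 51/7

51/7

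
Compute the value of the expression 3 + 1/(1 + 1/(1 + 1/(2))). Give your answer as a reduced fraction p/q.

18/5

a_0 = 3: 3/1
a_1 = 1: 4/1
a_2 = 1: 7/2
a_3 = 2: 18/5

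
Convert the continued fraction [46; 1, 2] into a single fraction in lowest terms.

140/3

a_0 = 46: 46/1
a_1 = 1: 47/1
a_2 = 2: 140/3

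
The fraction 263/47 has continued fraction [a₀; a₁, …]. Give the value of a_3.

2

263 ÷ 47 → quotient 5, remainder 28
47 ÷ 28 → quotient 1, remainder 19
28 ÷ 19 → quotient 1, remainder 9
19 ÷ 9 → quotient 2, remainder 1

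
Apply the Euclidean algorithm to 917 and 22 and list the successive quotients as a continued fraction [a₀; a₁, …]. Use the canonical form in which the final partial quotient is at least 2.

⌊917/22⌋ = 41, remainder 15
⌊22/15⌋ = 1, remainder 7
⌊15/7⌋ = 2, remainder 1
⌊7/1⌋ = 7, remainder 0

[41; 1, 2, 7]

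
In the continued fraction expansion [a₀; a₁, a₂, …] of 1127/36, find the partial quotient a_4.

Run the Euclidean algorithm, recording each quotient:
1127 ÷ 36 → quotient 31, remainder 11
36 ÷ 11 → quotient 3, remainder 3
11 ÷ 3 → quotient 3, remainder 2
3 ÷ 2 → quotient 1, remainder 1
2 ÷ 1 → quotient 2, remainder 0

2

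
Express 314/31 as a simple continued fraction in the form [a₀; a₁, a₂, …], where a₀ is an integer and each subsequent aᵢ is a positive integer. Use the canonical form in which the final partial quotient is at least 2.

314 ÷ 31 → quotient 10, remainder 4
31 ÷ 4 → quotient 7, remainder 3
4 ÷ 3 → quotient 1, remainder 1
3 ÷ 1 → quotient 3, remainder 0

[10; 7, 1, 3]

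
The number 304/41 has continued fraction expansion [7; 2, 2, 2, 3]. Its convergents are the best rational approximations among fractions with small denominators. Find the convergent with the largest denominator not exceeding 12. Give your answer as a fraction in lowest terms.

89/12

a_0 = 7: 7/1  (≤ bound)
a_1 = 2: 15/2  (≤ bound)
a_2 = 2: 37/5  (≤ bound)
a_3 = 2: 89/12  (≤ bound)
a_4 = 3: 304/41  (> 12, stop)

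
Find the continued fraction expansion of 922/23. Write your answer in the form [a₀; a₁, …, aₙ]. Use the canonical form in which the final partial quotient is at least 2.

Repeatedly divide and take the remainder:
922 = 40·23 + 2, so a_0 = 40
23 = 11·2 + 1, so a_1 = 11
2 = 2·1 + 0, so a_2 = 2

[40; 11, 2]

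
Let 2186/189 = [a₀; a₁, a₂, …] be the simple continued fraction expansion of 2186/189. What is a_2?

1

2186 = 11·189 + 107, so a_0 = 11
189 = 1·107 + 82, so a_1 = 1
107 = 1·82 + 25, so a_2 = 1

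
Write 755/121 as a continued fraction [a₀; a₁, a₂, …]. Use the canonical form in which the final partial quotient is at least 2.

755 ÷ 121 → quotient 6, remainder 29
121 ÷ 29 → quotient 4, remainder 5
29 ÷ 5 → quotient 5, remainder 4
5 ÷ 4 → quotient 1, remainder 1
4 ÷ 1 → quotient 4, remainder 0

[6; 4, 5, 1, 4]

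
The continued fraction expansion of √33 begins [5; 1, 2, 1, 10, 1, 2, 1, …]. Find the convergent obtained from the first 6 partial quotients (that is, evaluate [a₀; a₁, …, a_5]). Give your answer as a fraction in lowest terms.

270/47

a_0 = 5: 5/1
a_1 = 1: 6/1
a_2 = 2: 17/3
a_3 = 1: 23/4
a_4 = 10: 247/43
a_5 = 1: 270/47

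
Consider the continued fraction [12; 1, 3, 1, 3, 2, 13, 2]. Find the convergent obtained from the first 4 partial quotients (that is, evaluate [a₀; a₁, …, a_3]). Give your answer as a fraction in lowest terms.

Build up convergents one term at a time:
a_0 = 12: 12/1
a_1 = 1: 13/1
a_2 = 3: 51/4
a_3 = 1: 64/5

64/5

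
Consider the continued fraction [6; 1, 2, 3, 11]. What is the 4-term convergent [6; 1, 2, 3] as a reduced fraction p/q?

Use the convergent recurrence hₖ = aₖ·hₖ₋₁ + hₖ₋₂ (and likewise for the denominators kₖ):
a_0 = 6: 6/1
a_1 = 1: 7/1
a_2 = 2: 20/3
a_3 = 3: 67/10

67/10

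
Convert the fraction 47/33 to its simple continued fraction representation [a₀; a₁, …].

Apply division with remainder until the remainder is 0:
47 ÷ 33 → quotient 1, remainder 14
33 ÷ 14 → quotient 2, remainder 5
14 ÷ 5 → quotient 2, remainder 4
5 ÷ 4 → quotient 1, remainder 1
4 ÷ 1 → quotient 4, remainder 0

[1; 2, 2, 1, 4]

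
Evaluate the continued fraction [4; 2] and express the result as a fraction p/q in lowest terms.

9/2

Start with 2.
4 + 1/(2/1) = 4 + 1/2 = 9/2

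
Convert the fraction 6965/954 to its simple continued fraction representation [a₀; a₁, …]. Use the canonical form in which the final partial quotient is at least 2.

Repeatedly divide and take the remainder:
⌊6965/954⌋ = 7, remainder 287
⌊954/287⌋ = 3, remainder 93
⌊287/93⌋ = 3, remainder 8
⌊93/8⌋ = 11, remainder 5
⌊8/5⌋ = 1, remainder 3
⌊5/3⌋ = 1, remainder 2
⌊3/2⌋ = 1, remainder 1
⌊2/1⌋ = 2, remainder 0

[7; 3, 3, 11, 1, 1, 1, 2]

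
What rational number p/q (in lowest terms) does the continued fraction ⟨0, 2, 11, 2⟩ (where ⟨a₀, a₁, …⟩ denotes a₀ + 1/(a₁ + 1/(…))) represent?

a_0 = 0: 0/1
a_1 = 2: 1/2
a_2 = 11: 11/23
a_3 = 2: 23/48

23/48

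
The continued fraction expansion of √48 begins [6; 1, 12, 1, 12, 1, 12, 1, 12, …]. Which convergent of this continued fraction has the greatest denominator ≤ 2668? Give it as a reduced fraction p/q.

a_0 = 6: 6/1  (≤ bound)
a_1 = 1: 7/1  (≤ bound)
a_2 = 12: 90/13  (≤ bound)
a_3 = 1: 97/14  (≤ bound)
a_4 = 12: 1254/181  (≤ bound)
a_5 = 1: 1351/195  (≤ bound)
a_6 = 12: 17466/2521  (≤ bound)
a_7 = 1: 18817/2716  (> 2668, stop)

17466/2521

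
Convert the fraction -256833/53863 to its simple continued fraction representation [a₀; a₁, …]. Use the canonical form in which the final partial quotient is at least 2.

⌊-256833/53863⌋ = -5, remainder 12482
⌊53863/12482⌋ = 4, remainder 3935
⌊12482/3935⌋ = 3, remainder 677
⌊3935/677⌋ = 5, remainder 550
⌊677/550⌋ = 1, remainder 127
⌊550/127⌋ = 4, remainder 42
⌊127/42⌋ = 3, remainder 1
⌊42/1⌋ = 42, remainder 0

[-5; 4, 3, 5, 1, 4, 3, 42]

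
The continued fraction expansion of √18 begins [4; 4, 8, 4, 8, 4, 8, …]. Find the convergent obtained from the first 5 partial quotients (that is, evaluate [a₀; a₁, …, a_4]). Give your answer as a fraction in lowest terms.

4756/1121

Use the convergent recurrence hₖ = aₖ·hₖ₋₁ + hₖ₋₂ (and likewise for the denominators kₖ):
a_0 = 4: 4/1
a_1 = 4: 17/4
a_2 = 8: 140/33
a_3 = 4: 577/136
a_4 = 8: 4756/1121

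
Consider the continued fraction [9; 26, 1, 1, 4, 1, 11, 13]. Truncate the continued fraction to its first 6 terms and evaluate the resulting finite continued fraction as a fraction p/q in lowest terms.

2639/292

Compute successive convergents:
a_0 = 9: 9/1
a_1 = 26: 235/26
a_2 = 1: 244/27
a_3 = 1: 479/53
a_4 = 4: 2160/239
a_5 = 1: 2639/292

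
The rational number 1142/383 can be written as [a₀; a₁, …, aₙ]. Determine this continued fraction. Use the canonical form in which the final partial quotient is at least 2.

Apply division with remainder until the remainder is 0:
1142 ÷ 383 → quotient 2, remainder 376
383 ÷ 376 → quotient 1, remainder 7
376 ÷ 7 → quotient 53, remainder 5
7 ÷ 5 → quotient 1, remainder 2
5 ÷ 2 → quotient 2, remainder 1
2 ÷ 1 → quotient 2, remainder 0

[2; 1, 53, 1, 2, 2]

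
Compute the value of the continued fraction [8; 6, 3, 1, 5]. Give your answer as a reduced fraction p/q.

1175/144

Use the convergent recurrence hₖ = aₖ·hₖ₋₁ + hₖ₋₂ (and likewise for the denominators kₖ):
a_0 = 8: 8/1
a_1 = 6: 49/6
a_2 = 3: 155/19
a_3 = 1: 204/25
a_4 = 5: 1175/144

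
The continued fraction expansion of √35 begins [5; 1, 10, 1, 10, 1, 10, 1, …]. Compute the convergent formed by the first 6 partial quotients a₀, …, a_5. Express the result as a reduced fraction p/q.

846/143

Start with 1.
10 + 1/(1/1) = 10 + 1/1 = 11/1
1 + 1/(11/1) = 1 + 1/11 = 12/11
10 + 1/(12/11) = 10 + 11/12 = 131/12
1 + 1/(131/12) = 1 + 12/131 = 143/131
5 + 1/(143/131) = 5 + 131/143 = 846/143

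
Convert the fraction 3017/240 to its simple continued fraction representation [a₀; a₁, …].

Apply division with remainder until the remainder is 0:
⌊3017/240⌋ = 12, remainder 137
⌊240/137⌋ = 1, remainder 103
⌊137/103⌋ = 1, remainder 34
⌊103/34⌋ = 3, remainder 1
⌊34/1⌋ = 34, remainder 0

[12; 1, 1, 3, 34]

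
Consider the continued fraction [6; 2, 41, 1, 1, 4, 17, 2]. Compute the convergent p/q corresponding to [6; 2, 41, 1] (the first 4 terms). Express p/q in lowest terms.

Build up convergents one term at a time:
a_0 = 6: 6/1
a_1 = 2: 13/2
a_2 = 41: 539/83
a_3 = 1: 552/85

552/85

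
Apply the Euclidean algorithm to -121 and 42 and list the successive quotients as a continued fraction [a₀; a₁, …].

[-3; 8, 2, 2]

⌊-121/42⌋ = -3, remainder 5
⌊42/5⌋ = 8, remainder 2
⌊5/2⌋ = 2, remainder 1
⌊2/1⌋ = 2, remainder 0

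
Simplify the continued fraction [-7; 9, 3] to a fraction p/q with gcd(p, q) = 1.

Use the convergent recurrence hₖ = aₖ·hₖ₋₁ + hₖ₋₂ (and likewise for the denominators kₖ):
a_0 = -7: -7/1
a_1 = 9: -62/9
a_2 = 3: -193/28

-193/28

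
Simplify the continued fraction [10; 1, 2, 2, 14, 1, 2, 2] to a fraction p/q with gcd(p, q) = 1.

7949/742

Starting at the tail and folding back:
Start with 2.
2 + 1/(2/1) = 2 + 1/2 = 5/2
1 + 1/(5/2) = 1 + 2/5 = 7/5
14 + 1/(7/5) = 14 + 5/7 = 103/7
2 + 1/(103/7) = 2 + 7/103 = 213/103
2 + 1/(213/103) = 2 + 103/213 = 529/213
1 + 1/(529/213) = 1 + 213/529 = 742/529
10 + 1/(742/529) = 10 + 529/742 = 7949/742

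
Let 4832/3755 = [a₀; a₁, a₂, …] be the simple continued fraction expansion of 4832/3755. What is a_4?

⌊4832/3755⌋ = 1, remainder 1077
⌊3755/1077⌋ = 3, remainder 524
⌊1077/524⌋ = 2, remainder 29
⌊524/29⌋ = 18, remainder 2
⌊29/2⌋ = 14, remainder 1

14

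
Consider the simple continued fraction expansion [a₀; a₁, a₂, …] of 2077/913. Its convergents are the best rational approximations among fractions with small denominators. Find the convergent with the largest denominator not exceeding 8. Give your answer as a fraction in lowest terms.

16/7

a_0 = 2: 2/1  (≤ bound)
a_1 = 3: 7/3  (≤ bound)
a_2 = 1: 9/4  (≤ bound)
a_3 = 1: 16/7  (≤ bound)
a_4 = 1: 25/11  (> 8, stop)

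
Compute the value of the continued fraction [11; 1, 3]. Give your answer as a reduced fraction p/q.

47/4

a_0 = 11: 11/1
a_1 = 1: 12/1
a_2 = 3: 47/4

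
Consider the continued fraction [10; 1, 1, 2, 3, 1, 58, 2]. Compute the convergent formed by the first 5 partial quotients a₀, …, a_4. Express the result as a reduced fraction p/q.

a_0 = 10: 10/1
a_1 = 1: 11/1
a_2 = 1: 21/2
a_3 = 2: 53/5
a_4 = 3: 180/17

180/17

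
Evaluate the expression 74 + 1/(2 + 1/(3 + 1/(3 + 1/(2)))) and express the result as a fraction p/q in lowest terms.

3945/53

Use the convergent recurrence hₖ = aₖ·hₖ₋₁ + hₖ₋₂ (and likewise for the denominators kₖ):
a_0 = 74: 74/1
a_1 = 2: 149/2
a_2 = 3: 521/7
a_3 = 3: 1712/23
a_4 = 2: 3945/53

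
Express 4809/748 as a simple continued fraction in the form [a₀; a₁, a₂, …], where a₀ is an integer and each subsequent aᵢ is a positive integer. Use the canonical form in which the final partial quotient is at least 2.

[6; 2, 3, 35, 3]

Run the Euclidean algorithm, recording each quotient:
⌊4809/748⌋ = 6, remainder 321
⌊748/321⌋ = 2, remainder 106
⌊321/106⌋ = 3, remainder 3
⌊106/3⌋ = 35, remainder 1
⌊3/1⌋ = 3, remainder 0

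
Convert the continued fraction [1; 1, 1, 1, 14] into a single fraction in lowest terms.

73/44

a_0 = 1: 1/1
a_1 = 1: 2/1
a_2 = 1: 3/2
a_3 = 1: 5/3
a_4 = 14: 73/44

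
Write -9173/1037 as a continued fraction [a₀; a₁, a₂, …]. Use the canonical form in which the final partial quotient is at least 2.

Run the Euclidean algorithm, recording each quotient:
⌊-9173/1037⌋ = -9, remainder 160
⌊1037/160⌋ = 6, remainder 77
⌊160/77⌋ = 2, remainder 6
⌊77/6⌋ = 12, remainder 5
⌊6/5⌋ = 1, remainder 1
⌊5/1⌋ = 5, remainder 0

[-9; 6, 2, 12, 1, 5]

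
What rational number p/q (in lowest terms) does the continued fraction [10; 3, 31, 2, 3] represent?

6890/667

Build up convergents one term at a time:
a_0 = 10: 10/1
a_1 = 3: 31/3
a_2 = 31: 971/94
a_3 = 2: 1973/191
a_4 = 3: 6890/667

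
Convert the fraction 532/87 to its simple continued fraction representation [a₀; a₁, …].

Repeatedly divide and take the remainder:
532 ÷ 87 → quotient 6, remainder 10
87 ÷ 10 → quotient 8, remainder 7
10 ÷ 7 → quotient 1, remainder 3
7 ÷ 3 → quotient 2, remainder 1
3 ÷ 1 → quotient 3, remainder 0

[6; 8, 1, 2, 3]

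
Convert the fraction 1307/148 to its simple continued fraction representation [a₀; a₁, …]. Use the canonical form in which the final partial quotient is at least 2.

1307 ÷ 148 → quotient 8, remainder 123
148 ÷ 123 → quotient 1, remainder 25
123 ÷ 25 → quotient 4, remainder 23
25 ÷ 23 → quotient 1, remainder 2
23 ÷ 2 → quotient 11, remainder 1
2 ÷ 1 → quotient 2, remainder 0

[8; 1, 4, 1, 11, 2]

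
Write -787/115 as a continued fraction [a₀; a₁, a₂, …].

[-7; 6, 2, 1, 1, 3]

-787 ÷ 115 → quotient -7, remainder 18
115 ÷ 18 → quotient 6, remainder 7
18 ÷ 7 → quotient 2, remainder 4
7 ÷ 4 → quotient 1, remainder 3
4 ÷ 3 → quotient 1, remainder 1
3 ÷ 1 → quotient 3, remainder 0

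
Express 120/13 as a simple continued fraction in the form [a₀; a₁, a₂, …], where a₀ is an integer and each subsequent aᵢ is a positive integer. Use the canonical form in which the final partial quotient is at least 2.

Apply division with remainder until the remainder is 0:
120 ÷ 13 → quotient 9, remainder 3
13 ÷ 3 → quotient 4, remainder 1
3 ÷ 1 → quotient 3, remainder 0

[9; 4, 3]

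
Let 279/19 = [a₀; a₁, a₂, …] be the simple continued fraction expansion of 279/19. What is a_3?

279 = 14·19 + 13, so a_0 = 14
19 = 1·13 + 6, so a_1 = 1
13 = 2·6 + 1, so a_2 = 2
6 = 6·1 + 0, so a_3 = 6

6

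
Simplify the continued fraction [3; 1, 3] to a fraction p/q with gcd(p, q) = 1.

a_0 = 3: 3/1
a_1 = 1: 4/1
a_2 = 3: 15/4

15/4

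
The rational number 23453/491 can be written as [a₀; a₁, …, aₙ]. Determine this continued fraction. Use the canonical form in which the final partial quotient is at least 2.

[47; 1, 3, 3, 1, 2, 2, 4]

Apply division with remainder until the remainder is 0:
23453 ÷ 491 → quotient 47, remainder 376
491 ÷ 376 → quotient 1, remainder 115
376 ÷ 115 → quotient 3, remainder 31
115 ÷ 31 → quotient 3, remainder 22
31 ÷ 22 → quotient 1, remainder 9
22 ÷ 9 → quotient 2, remainder 4
9 ÷ 4 → quotient 2, remainder 1
4 ÷ 1 → quotient 4, remainder 0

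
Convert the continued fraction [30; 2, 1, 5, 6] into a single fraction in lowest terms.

3187/105

a_0 = 30: 30/1
a_1 = 2: 61/2
a_2 = 1: 91/3
a_3 = 5: 516/17
a_4 = 6: 3187/105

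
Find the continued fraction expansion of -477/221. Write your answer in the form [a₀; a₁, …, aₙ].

[-3; 1, 5, 3, 5, 2]

Repeatedly divide and take the remainder:
-477 ÷ 221 → quotient -3, remainder 186
221 ÷ 186 → quotient 1, remainder 35
186 ÷ 35 → quotient 5, remainder 11
35 ÷ 11 → quotient 3, remainder 2
11 ÷ 2 → quotient 5, remainder 1
2 ÷ 1 → quotient 2, remainder 0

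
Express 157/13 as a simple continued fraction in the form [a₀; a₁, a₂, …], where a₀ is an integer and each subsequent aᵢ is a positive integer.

Repeatedly divide and take the remainder:
⌊157/13⌋ = 12, remainder 1
⌊13/1⌋ = 13, remainder 0

[12; 13]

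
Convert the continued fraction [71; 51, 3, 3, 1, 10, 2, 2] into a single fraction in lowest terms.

2645405/37249

a_0 = 71: 71/1
a_1 = 51: 3622/51
a_2 = 3: 10937/154
a_3 = 3: 36433/513
a_4 = 1: 47370/667
a_5 = 10: 510133/7183
a_6 = 2: 1067636/15033
a_7 = 2: 2645405/37249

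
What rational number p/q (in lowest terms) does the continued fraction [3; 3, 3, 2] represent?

Use the convergent recurrence hₖ = aₖ·hₖ₋₁ + hₖ₋₂ (and likewise for the denominators kₖ):
a_0 = 3: 3/1
a_1 = 3: 10/3
a_2 = 3: 33/10
a_3 = 2: 76/23

76/23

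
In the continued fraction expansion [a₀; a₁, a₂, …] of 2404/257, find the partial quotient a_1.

2

Apply division with remainder until the remainder is 0:
2404 ÷ 257 → quotient 9, remainder 91
257 ÷ 91 → quotient 2, remainder 75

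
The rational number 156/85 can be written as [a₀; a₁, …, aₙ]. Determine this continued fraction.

⌊156/85⌋ = 1, remainder 71
⌊85/71⌋ = 1, remainder 14
⌊71/14⌋ = 5, remainder 1
⌊14/1⌋ = 14, remainder 0

[1; 1, 5, 14]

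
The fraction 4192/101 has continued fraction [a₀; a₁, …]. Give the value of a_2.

1

4192 ÷ 101 → quotient 41, remainder 51
101 ÷ 51 → quotient 1, remainder 50
51 ÷ 50 → quotient 1, remainder 1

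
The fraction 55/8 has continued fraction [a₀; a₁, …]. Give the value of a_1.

1

⌊55/8⌋ = 6, remainder 7
⌊8/7⌋ = 1, remainder 1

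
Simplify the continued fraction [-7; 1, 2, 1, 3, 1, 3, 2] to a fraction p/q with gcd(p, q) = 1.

-1021/163

Compute successive convergents:
a_0 = -7: -7/1
a_1 = 1: -6/1
a_2 = 2: -19/3
a_3 = 1: -25/4
a_4 = 3: -94/15
a_5 = 1: -119/19
a_6 = 3: -451/72
a_7 = 2: -1021/163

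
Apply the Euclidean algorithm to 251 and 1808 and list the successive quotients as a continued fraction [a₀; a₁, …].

[0; 7, 4, 1, 11, 1, 3]

⌊251/1808⌋ = 0, remainder 251
⌊1808/251⌋ = 7, remainder 51
⌊251/51⌋ = 4, remainder 47
⌊51/47⌋ = 1, remainder 4
⌊47/4⌋ = 11, remainder 3
⌊4/3⌋ = 1, remainder 1
⌊3/1⌋ = 3, remainder 0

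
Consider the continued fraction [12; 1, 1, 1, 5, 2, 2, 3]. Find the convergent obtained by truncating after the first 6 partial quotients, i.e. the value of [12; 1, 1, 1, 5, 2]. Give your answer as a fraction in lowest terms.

Start with 2.
5 + 1/(2/1) = 5 + 1/2 = 11/2
1 + 1/(11/2) = 1 + 2/11 = 13/11
1 + 1/(13/11) = 1 + 11/13 = 24/13
1 + 1/(24/13) = 1 + 13/24 = 37/24
12 + 1/(37/24) = 12 + 24/37 = 468/37

468/37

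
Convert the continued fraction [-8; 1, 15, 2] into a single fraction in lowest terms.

-233/33

a_0 = -8: -8/1
a_1 = 1: -7/1
a_2 = 15: -113/16
a_3 = 2: -233/33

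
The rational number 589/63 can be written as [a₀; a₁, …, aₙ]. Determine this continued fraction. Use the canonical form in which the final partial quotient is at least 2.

[9; 2, 1, 6, 3]

⌊589/63⌋ = 9, remainder 22
⌊63/22⌋ = 2, remainder 19
⌊22/19⌋ = 1, remainder 3
⌊19/3⌋ = 6, remainder 1
⌊3/1⌋ = 3, remainder 0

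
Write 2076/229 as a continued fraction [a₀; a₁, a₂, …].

[9; 15, 3, 1, 3]

⌊2076/229⌋ = 9, remainder 15
⌊229/15⌋ = 15, remainder 4
⌊15/4⌋ = 3, remainder 3
⌊4/3⌋ = 1, remainder 1
⌊3/1⌋ = 3, remainder 0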